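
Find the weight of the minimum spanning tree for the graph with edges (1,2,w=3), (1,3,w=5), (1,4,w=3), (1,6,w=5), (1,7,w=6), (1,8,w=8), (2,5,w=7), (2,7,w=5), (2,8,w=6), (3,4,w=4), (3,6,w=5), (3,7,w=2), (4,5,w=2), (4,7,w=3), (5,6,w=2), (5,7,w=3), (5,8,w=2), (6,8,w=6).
17 (MST edges: (1,2,w=3), (1,4,w=3), (3,7,w=2), (4,5,w=2), (4,7,w=3), (5,6,w=2), (5,8,w=2); sum of weights 3 + 3 + 2 + 2 + 3 + 2 + 2 = 17)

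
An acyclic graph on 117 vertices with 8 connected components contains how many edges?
109 (Each of the 8 component trees on V_i vertices has V_i - 1 edges; summing gives V - C = 117 - 8 = 109)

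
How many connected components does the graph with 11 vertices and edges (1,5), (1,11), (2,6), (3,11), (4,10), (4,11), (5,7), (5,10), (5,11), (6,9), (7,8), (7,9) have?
1 (components: {1, 2, 3, 4, 5, 6, 7, 8, 9, 10, 11})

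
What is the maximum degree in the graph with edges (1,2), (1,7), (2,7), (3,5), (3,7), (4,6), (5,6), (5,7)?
4 (attained at vertex 7)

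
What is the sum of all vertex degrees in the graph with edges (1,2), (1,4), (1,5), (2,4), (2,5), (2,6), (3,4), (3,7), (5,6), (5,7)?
20 (handshake: sum of degrees = 2|E| = 2 x 10 = 20)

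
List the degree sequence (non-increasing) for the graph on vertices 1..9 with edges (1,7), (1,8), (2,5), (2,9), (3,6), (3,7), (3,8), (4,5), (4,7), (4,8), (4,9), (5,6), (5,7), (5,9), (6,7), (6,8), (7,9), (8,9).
[6, 5, 5, 5, 4, 4, 3, 2, 2] (degrees: deg(1)=2, deg(2)=2, deg(3)=3, deg(4)=4, deg(5)=5, deg(6)=4, deg(7)=6, deg(8)=5, deg(9)=5)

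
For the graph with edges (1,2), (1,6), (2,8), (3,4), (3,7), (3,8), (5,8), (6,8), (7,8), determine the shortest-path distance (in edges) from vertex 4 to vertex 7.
2 (path: 4 -> 3 -> 7, 2 edges)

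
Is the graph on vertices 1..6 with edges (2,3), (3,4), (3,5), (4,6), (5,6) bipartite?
Yes. Partition: {1, 2, 4, 5}, {3, 6}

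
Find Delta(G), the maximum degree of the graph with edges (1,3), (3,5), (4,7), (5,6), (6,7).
2 (attained at vertices 3, 5, 6, 7)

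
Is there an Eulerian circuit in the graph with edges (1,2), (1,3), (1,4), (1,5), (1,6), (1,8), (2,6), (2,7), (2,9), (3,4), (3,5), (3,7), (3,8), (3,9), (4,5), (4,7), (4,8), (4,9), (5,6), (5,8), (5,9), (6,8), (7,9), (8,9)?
Yes (the graph is connected and all 9 vertices have even degree)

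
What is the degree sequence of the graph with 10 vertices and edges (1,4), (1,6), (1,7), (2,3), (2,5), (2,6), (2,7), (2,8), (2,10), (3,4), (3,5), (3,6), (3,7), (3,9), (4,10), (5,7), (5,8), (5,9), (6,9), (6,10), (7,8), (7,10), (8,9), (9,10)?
[6, 6, 6, 5, 5, 5, 5, 4, 3, 3] (degrees: deg(1)=3, deg(2)=6, deg(3)=6, deg(4)=3, deg(5)=5, deg(6)=5, deg(7)=6, deg(8)=4, deg(9)=5, deg(10)=5)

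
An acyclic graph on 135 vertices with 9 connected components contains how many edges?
126 (Each of the 9 component trees on V_i vertices has V_i - 1 edges; summing gives V - C = 135 - 9 = 126)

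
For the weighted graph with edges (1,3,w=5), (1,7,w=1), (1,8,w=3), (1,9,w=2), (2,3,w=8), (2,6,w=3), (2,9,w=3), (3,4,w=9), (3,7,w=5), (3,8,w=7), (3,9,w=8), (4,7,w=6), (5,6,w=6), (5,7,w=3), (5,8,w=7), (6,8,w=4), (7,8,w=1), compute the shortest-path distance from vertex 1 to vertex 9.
2 (path: 1 -> 9; weights 2 = 2)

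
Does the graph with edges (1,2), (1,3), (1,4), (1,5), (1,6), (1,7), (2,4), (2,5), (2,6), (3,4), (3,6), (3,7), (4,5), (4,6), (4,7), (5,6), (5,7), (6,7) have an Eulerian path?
Yes (the graph is connected and exactly 2 vertices have odd degree: {5, 7}; any Eulerian path must start and end at those)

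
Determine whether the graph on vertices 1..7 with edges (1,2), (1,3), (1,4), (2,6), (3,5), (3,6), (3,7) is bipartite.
Yes. Partition: {1, 5, 6, 7}, {2, 3, 4}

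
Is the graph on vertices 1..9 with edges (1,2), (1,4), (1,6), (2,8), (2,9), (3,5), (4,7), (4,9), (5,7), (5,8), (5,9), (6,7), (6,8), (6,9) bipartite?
Yes. Partition: {1, 3, 7, 8, 9}, {2, 4, 5, 6}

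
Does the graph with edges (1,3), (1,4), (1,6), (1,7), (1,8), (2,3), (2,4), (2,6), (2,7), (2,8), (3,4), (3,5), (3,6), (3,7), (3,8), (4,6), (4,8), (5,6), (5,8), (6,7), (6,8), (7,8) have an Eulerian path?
No (8 vertices have odd degree: {1, 2, 3, 4, 5, 6, 7, 8}; Eulerian path requires 0 or 2)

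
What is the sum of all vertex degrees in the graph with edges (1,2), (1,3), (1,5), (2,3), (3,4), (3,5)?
12 (handshake: sum of degrees = 2|E| = 2 x 6 = 12)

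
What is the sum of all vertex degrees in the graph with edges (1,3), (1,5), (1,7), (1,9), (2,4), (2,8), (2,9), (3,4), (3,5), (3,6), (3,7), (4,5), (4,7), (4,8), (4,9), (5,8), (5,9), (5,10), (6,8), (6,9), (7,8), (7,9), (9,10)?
46 (handshake: sum of degrees = 2|E| = 2 x 23 = 46)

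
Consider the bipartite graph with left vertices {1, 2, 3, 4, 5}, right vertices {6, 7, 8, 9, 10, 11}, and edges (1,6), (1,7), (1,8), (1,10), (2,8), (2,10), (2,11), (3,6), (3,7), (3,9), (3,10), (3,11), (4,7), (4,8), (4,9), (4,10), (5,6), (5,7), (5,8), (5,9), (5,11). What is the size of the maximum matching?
5 (matching: (1,10), (2,11), (3,9), (4,8), (5,7); upper bound min(|L|,|R|) = min(5,6) = 5)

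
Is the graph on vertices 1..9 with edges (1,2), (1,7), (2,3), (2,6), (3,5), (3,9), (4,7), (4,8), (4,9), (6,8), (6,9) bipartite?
Yes. Partition: {1, 3, 4, 6}, {2, 5, 7, 8, 9}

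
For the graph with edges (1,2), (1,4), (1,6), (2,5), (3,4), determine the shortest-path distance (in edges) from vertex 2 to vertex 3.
3 (path: 2 -> 1 -> 4 -> 3, 3 edges)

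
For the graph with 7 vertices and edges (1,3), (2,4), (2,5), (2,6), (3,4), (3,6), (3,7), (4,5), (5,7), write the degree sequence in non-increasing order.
[4, 3, 3, 3, 2, 2, 1] (degrees: deg(1)=1, deg(2)=3, deg(3)=4, deg(4)=3, deg(5)=3, deg(6)=2, deg(7)=2)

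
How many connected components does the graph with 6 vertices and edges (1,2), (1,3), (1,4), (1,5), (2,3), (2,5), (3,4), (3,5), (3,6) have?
1 (components: {1, 2, 3, 4, 5, 6})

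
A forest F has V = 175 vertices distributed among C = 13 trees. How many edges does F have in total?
162 (Each of the 13 component trees on V_i vertices has V_i - 1 edges; summing gives V - C = 175 - 13 = 162)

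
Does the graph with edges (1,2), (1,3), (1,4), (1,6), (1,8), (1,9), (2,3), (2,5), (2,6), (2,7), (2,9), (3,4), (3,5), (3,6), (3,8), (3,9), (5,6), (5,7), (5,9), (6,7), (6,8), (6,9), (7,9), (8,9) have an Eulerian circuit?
No (4 vertices have odd degree: {3, 5, 6, 9}; Eulerian circuit requires 0)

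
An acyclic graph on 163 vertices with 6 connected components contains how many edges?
157 (Each of the 6 component trees on V_i vertices has V_i - 1 edges; summing gives V - C = 163 - 6 = 157)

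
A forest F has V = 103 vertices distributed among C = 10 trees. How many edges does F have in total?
93 (Each of the 10 component trees on V_i vertices has V_i - 1 edges; summing gives V - C = 103 - 10 = 93)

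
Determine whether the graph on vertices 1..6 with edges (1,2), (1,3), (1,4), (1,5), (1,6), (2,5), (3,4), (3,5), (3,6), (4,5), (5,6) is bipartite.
No (odd cycle of length 3: 3 -> 1 -> 6 -> 3)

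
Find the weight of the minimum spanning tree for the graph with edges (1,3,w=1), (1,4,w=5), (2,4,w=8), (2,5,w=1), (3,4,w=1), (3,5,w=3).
6 (MST edges: (1,3,w=1), (2,5,w=1), (3,4,w=1), (3,5,w=3); sum of weights 1 + 1 + 1 + 3 = 6)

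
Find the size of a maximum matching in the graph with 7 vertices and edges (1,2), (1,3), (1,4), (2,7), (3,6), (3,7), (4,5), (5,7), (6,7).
3 (matching: (2,7), (3,6), (4,5); upper bound floor(n/2) = floor(7/2) = 3)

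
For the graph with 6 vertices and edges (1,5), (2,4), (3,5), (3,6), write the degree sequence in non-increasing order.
[2, 2, 1, 1, 1, 1] (degrees: deg(1)=1, deg(2)=1, deg(3)=2, deg(4)=1, deg(5)=2, deg(6)=1)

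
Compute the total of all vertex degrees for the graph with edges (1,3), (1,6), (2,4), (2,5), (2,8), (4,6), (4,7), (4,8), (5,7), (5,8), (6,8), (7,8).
24 (handshake: sum of degrees = 2|E| = 2 x 12 = 24)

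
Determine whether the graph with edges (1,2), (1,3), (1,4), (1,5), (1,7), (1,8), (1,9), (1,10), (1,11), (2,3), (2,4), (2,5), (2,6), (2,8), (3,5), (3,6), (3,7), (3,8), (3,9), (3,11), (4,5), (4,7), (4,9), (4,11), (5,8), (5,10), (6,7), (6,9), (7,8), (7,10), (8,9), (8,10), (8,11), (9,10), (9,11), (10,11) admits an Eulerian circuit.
No (2 vertices have odd degree: {1, 9}; Eulerian circuit requires 0)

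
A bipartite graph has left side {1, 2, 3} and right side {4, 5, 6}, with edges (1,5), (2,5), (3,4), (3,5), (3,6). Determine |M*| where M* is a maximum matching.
2 (matching: (1,5), (3,6); upper bound min(|L|,|R|) = min(3,3) = 3)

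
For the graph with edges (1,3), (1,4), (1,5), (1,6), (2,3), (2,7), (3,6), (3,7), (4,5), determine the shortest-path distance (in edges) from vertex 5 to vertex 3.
2 (path: 5 -> 1 -> 3, 2 edges)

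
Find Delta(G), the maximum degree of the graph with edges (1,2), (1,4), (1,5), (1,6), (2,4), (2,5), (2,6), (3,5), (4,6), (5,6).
4 (attained at vertices 1, 2, 5, 6)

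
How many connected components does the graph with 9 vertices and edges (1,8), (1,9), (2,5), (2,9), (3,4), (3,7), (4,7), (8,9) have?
3 (components: {1, 2, 5, 8, 9}, {3, 4, 7}, {6})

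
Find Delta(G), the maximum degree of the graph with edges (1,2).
1 (attained at vertices 1, 2)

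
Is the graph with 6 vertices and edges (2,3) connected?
No, it has 5 components: {1}, {2, 3}, {4}, {5}, {6}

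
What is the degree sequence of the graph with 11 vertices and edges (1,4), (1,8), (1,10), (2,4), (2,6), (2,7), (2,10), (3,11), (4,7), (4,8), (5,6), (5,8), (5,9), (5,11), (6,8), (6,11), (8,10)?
[5, 4, 4, 4, 4, 3, 3, 3, 2, 1, 1] (degrees: deg(1)=3, deg(2)=4, deg(3)=1, deg(4)=4, deg(5)=4, deg(6)=4, deg(7)=2, deg(8)=5, deg(9)=1, deg(10)=3, deg(11)=3)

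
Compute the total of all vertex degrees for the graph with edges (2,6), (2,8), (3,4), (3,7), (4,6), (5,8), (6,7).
14 (handshake: sum of degrees = 2|E| = 2 x 7 = 14)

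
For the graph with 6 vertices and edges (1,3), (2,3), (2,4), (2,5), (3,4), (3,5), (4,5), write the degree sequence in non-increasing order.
[4, 3, 3, 3, 1, 0] (degrees: deg(1)=1, deg(2)=3, deg(3)=4, deg(4)=3, deg(5)=3, deg(6)=0)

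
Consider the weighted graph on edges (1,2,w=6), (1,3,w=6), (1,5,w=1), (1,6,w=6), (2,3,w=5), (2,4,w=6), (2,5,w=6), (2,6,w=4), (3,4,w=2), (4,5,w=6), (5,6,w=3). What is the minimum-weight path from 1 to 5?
1 (path: 1 -> 5; weights 1 = 1)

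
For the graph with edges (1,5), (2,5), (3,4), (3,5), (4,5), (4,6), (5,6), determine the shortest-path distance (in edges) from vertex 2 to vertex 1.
2 (path: 2 -> 5 -> 1, 2 edges)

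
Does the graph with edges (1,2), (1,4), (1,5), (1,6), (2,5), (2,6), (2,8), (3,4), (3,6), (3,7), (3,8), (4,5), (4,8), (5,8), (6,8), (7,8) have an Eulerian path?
Yes — and in fact it has an Eulerian circuit (the graph is connected and all 8 vertices have even degree)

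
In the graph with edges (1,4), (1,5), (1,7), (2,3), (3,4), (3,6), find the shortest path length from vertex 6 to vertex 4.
2 (path: 6 -> 3 -> 4, 2 edges)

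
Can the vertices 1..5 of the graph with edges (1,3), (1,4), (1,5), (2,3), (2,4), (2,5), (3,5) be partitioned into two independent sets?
No (odd cycle of length 3: 5 -> 1 -> 3 -> 5)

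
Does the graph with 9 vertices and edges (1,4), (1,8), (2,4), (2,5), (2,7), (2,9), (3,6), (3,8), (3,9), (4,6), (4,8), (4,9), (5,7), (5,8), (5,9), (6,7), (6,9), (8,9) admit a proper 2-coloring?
No (odd cycle of length 3: 4 -> 1 -> 8 -> 4)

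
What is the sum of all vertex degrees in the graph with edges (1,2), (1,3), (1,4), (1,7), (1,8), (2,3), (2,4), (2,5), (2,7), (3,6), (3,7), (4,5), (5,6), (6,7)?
28 (handshake: sum of degrees = 2|E| = 2 x 14 = 28)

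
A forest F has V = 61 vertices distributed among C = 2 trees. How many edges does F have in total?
59 (Each of the 2 component trees on V_i vertices has V_i - 1 edges; summing gives V - C = 61 - 2 = 59)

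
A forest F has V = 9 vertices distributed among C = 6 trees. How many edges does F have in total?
3 (Each of the 6 component trees on V_i vertices has V_i - 1 edges; summing gives V - C = 9 - 6 = 3)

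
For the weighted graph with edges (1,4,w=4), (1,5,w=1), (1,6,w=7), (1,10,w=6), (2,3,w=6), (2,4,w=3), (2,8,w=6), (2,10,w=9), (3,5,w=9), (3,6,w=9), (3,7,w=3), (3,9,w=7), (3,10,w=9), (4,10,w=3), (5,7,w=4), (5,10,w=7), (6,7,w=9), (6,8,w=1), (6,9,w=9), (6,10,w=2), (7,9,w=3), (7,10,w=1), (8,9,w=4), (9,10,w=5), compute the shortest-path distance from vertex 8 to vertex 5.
8 (path: 8 -> 6 -> 10 -> 7 -> 5; weights 1 + 2 + 1 + 4 = 8)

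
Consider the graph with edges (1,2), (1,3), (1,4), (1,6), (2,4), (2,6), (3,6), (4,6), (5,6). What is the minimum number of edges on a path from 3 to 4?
2 (path: 3 -> 6 -> 4, 2 edges)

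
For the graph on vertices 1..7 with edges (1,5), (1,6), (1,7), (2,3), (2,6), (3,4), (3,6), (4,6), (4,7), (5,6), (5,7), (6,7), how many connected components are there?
1 (components: {1, 2, 3, 4, 5, 6, 7})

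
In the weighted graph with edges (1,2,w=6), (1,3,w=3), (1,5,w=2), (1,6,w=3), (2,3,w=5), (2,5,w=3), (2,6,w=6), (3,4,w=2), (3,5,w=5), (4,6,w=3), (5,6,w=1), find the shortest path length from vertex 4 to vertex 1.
5 (path: 4 -> 3 -> 1; weights 2 + 3 = 5)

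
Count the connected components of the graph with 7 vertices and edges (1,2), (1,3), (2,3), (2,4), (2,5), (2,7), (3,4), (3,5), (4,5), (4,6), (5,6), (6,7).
1 (components: {1, 2, 3, 4, 5, 6, 7})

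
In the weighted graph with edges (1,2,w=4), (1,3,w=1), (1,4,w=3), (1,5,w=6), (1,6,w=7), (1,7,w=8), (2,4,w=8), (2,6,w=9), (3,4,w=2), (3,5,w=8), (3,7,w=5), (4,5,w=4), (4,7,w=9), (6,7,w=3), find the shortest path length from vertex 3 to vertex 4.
2 (path: 3 -> 4; weights 2 = 2)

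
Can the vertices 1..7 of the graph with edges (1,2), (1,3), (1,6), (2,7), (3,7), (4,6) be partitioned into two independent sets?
Yes. Partition: {1, 4, 5, 7}, {2, 3, 6}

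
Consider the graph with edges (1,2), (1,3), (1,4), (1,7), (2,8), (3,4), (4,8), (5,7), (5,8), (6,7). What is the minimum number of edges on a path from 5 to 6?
2 (path: 5 -> 7 -> 6, 2 edges)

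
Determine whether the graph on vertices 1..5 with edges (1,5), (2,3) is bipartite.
Yes. Partition: {1, 2, 4}, {3, 5}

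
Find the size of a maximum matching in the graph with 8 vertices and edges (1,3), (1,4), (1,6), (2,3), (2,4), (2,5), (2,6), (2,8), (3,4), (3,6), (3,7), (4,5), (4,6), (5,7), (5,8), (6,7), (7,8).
4 (matching: (1,6), (2,8), (3,4), (5,7); upper bound floor(n/2) = floor(8/2) = 4)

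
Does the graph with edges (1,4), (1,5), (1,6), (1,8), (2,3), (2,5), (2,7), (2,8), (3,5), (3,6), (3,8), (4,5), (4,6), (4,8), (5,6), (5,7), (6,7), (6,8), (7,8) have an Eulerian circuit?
Yes (the graph is connected and all 8 vertices have even degree)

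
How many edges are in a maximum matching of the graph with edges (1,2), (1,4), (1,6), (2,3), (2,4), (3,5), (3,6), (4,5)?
3 (matching: (1,2), (3,6), (4,5); upper bound floor(n/2) = floor(6/2) = 3)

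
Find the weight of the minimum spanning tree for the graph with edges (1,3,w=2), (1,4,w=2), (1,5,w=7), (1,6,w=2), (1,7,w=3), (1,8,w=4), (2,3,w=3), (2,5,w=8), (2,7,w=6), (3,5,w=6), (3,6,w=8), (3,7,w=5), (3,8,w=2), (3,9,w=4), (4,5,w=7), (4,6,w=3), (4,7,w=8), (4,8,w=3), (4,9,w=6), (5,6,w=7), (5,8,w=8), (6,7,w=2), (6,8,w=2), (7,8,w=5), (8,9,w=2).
21 (MST edges: (1,3,w=2), (1,4,w=2), (1,6,w=2), (2,3,w=3), (3,5,w=6), (3,8,w=2), (6,7,w=2), (8,9,w=2); sum of weights 2 + 2 + 2 + 3 + 6 + 2 + 2 + 2 = 21)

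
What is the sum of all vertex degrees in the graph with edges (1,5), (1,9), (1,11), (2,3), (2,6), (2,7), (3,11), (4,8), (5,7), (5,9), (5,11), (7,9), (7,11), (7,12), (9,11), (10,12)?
32 (handshake: sum of degrees = 2|E| = 2 x 16 = 32)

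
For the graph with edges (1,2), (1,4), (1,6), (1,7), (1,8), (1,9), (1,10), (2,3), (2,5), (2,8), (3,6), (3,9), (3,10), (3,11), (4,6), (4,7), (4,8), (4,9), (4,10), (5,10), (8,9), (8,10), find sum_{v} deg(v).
44 (handshake: sum of degrees = 2|E| = 2 x 22 = 44)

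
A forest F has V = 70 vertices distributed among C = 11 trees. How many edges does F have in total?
59 (Each of the 11 component trees on V_i vertices has V_i - 1 edges; summing gives V - C = 70 - 11 = 59)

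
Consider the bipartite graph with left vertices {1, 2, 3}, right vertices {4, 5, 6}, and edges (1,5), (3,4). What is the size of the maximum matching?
2 (matching: (1,5), (3,4); upper bound min(|L|,|R|) = min(3,3) = 3)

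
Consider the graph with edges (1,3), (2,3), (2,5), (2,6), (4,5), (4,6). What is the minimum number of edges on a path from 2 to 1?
2 (path: 2 -> 3 -> 1, 2 edges)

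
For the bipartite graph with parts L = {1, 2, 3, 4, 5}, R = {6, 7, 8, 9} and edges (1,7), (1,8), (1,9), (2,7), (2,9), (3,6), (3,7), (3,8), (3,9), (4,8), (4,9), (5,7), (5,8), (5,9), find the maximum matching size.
4 (matching: (1,9), (2,7), (3,6), (4,8); upper bound min(|L|,|R|) = min(5,4) = 4)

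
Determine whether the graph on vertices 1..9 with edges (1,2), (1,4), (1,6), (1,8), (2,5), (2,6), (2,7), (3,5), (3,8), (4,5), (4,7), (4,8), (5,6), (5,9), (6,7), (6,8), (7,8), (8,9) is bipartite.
No (odd cycle of length 3: 8 -> 1 -> 4 -> 8)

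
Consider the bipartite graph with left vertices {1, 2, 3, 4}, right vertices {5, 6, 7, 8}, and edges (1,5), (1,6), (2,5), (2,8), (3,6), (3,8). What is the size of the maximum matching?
3 (matching: (1,6), (2,5), (3,8); upper bound min(|L|,|R|) = min(4,4) = 4)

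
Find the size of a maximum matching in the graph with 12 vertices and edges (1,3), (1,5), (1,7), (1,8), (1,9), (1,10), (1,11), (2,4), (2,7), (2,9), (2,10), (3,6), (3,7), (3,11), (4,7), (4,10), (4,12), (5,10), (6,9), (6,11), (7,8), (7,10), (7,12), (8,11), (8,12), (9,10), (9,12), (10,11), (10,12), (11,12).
6 (matching: (1,9), (2,4), (3,6), (5,10), (7,8), (11,12); upper bound floor(n/2) = floor(12/2) = 6)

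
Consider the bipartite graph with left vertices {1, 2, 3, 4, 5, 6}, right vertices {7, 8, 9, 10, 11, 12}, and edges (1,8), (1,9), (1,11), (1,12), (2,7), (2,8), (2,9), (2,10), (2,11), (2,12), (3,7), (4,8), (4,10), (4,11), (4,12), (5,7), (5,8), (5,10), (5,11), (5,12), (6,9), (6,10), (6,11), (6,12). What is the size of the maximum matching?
6 (matching: (1,12), (2,11), (3,7), (4,10), (5,8), (6,9); upper bound min(|L|,|R|) = min(6,6) = 6)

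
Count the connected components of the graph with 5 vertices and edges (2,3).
4 (components: {1}, {2, 3}, {4}, {5})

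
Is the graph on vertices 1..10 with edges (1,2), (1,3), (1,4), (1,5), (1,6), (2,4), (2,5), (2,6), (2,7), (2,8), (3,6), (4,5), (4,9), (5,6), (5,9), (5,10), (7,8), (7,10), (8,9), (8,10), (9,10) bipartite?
No (odd cycle of length 3: 2 -> 1 -> 5 -> 2)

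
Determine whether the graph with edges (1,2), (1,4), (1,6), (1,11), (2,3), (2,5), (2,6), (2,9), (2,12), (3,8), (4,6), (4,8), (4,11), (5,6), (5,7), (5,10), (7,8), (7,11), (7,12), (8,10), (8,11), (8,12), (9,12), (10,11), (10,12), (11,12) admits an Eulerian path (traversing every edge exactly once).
Yes — and in fact it has an Eulerian circuit (the graph is connected and all 12 vertices have even degree)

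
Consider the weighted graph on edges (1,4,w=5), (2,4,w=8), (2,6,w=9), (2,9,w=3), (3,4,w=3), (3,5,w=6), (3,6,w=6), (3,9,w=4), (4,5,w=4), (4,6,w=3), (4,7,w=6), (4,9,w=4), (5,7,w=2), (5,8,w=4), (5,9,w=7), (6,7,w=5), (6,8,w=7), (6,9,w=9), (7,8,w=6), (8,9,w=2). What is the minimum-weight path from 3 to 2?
7 (path: 3 -> 9 -> 2; weights 4 + 3 = 7)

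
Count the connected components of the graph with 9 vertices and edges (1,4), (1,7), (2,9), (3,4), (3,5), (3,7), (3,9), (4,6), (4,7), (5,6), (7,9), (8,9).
1 (components: {1, 2, 3, 4, 5, 6, 7, 8, 9})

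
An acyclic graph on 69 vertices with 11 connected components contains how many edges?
58 (Each of the 11 component trees on V_i vertices has V_i - 1 edges; summing gives V - C = 69 - 11 = 58)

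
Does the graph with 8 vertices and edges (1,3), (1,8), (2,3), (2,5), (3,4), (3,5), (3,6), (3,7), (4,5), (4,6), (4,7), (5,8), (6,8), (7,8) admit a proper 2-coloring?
No (odd cycle of length 5: 6 -> 8 -> 1 -> 3 -> 4 -> 6)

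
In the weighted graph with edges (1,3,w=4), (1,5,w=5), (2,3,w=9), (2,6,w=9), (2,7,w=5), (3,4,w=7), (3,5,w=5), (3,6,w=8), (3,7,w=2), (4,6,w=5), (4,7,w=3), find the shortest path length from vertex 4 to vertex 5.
10 (path: 4 -> 7 -> 3 -> 5; weights 3 + 2 + 5 = 10)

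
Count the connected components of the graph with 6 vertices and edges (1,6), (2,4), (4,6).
3 (components: {1, 2, 4, 6}, {3}, {5})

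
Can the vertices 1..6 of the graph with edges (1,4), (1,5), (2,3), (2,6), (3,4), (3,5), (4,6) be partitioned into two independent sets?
Yes. Partition: {1, 3, 6}, {2, 4, 5}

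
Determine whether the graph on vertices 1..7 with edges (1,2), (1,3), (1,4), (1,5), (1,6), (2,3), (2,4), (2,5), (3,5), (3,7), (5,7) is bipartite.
No (odd cycle of length 3: 4 -> 1 -> 2 -> 4)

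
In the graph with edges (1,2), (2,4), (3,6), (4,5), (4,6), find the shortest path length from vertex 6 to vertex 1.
3 (path: 6 -> 4 -> 2 -> 1, 3 edges)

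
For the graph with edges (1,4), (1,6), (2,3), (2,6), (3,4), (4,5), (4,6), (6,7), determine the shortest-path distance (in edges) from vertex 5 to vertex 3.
2 (path: 5 -> 4 -> 3, 2 edges)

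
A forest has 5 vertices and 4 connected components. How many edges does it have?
1 (Each of the 4 component trees on V_i vertices has V_i - 1 edges; summing gives V - C = 5 - 4 = 1)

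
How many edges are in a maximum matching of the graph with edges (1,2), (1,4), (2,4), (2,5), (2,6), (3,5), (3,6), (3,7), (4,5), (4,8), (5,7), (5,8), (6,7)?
4 (matching: (1,4), (2,6), (3,7), (5,8); upper bound floor(n/2) = floor(8/2) = 4)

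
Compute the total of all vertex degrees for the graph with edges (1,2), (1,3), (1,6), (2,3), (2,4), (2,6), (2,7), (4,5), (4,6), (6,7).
20 (handshake: sum of degrees = 2|E| = 2 x 10 = 20)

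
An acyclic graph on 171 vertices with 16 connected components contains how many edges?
155 (Each of the 16 component trees on V_i vertices has V_i - 1 edges; summing gives V - C = 171 - 16 = 155)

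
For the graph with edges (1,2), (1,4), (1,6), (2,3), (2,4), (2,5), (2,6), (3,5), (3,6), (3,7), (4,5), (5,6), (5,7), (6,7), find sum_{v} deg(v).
28 (handshake: sum of degrees = 2|E| = 2 x 14 = 28)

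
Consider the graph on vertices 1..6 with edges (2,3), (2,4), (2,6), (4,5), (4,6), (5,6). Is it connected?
No, it has 2 components: {1}, {2, 3, 4, 5, 6}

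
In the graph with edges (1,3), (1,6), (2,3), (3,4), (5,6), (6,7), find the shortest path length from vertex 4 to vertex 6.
3 (path: 4 -> 3 -> 1 -> 6, 3 edges)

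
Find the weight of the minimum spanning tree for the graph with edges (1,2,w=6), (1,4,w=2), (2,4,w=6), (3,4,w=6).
14 (MST edges: (1,2,w=6), (1,4,w=2), (3,4,w=6); sum of weights 6 + 2 + 6 = 14)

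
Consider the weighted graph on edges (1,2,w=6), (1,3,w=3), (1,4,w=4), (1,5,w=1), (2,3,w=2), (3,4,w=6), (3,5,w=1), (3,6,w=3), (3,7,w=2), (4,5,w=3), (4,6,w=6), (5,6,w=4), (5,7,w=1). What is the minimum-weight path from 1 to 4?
4 (path: 1 -> 4; weights 4 = 4)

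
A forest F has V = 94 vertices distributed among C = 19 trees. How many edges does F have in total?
75 (Each of the 19 component trees on V_i vertices has V_i - 1 edges; summing gives V - C = 94 - 19 = 75)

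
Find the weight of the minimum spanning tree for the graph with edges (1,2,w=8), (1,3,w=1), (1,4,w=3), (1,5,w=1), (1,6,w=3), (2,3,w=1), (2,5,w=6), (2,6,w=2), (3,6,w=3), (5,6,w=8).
8 (MST edges: (1,3,w=1), (1,4,w=3), (1,5,w=1), (2,3,w=1), (2,6,w=2); sum of weights 1 + 3 + 1 + 1 + 2 = 8)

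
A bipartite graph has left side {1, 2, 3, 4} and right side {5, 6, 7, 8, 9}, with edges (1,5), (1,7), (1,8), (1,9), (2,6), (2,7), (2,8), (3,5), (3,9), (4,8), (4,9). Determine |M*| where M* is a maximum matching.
4 (matching: (1,7), (2,6), (3,9), (4,8); upper bound min(|L|,|R|) = min(4,5) = 4)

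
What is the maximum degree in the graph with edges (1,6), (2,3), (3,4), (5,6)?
2 (attained at vertices 3, 6)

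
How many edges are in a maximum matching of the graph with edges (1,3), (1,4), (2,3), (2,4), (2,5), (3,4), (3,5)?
2 (matching: (1,4), (3,5); upper bound floor(n/2) = floor(5/2) = 2)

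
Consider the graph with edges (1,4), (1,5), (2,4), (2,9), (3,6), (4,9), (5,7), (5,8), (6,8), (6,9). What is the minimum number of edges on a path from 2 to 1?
2 (path: 2 -> 4 -> 1, 2 edges)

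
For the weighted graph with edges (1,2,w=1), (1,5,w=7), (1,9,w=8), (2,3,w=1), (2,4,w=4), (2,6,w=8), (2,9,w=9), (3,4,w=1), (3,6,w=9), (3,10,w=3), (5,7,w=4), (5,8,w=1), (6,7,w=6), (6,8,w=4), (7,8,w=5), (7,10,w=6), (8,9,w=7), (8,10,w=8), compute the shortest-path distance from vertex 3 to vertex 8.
10 (path: 3 -> 2 -> 1 -> 5 -> 8; weights 1 + 1 + 7 + 1 = 10)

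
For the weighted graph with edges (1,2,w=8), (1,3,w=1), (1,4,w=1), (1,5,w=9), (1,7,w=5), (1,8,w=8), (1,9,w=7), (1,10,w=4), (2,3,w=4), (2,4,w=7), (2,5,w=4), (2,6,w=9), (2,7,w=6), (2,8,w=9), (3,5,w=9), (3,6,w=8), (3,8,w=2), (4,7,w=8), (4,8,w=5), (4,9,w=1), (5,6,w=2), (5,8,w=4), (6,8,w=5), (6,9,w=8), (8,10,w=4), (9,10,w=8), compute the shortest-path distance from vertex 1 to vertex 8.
3 (path: 1 -> 3 -> 8; weights 1 + 2 = 3)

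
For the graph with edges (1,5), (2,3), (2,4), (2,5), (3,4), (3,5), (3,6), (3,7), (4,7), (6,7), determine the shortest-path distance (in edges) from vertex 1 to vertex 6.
3 (path: 1 -> 5 -> 3 -> 6, 3 edges)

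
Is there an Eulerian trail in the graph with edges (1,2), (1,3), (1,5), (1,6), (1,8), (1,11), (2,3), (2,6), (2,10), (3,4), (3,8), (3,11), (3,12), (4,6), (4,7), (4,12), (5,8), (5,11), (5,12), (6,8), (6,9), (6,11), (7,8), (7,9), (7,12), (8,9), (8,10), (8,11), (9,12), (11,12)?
Yes — and in fact it has an Eulerian circuit (the graph is connected and all 12 vertices have even degree)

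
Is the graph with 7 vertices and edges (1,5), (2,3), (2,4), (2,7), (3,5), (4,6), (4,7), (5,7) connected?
Yes (BFS from 1 visits [1, 5, 3, 7, 2, 4, 6] — all 7 vertices reached)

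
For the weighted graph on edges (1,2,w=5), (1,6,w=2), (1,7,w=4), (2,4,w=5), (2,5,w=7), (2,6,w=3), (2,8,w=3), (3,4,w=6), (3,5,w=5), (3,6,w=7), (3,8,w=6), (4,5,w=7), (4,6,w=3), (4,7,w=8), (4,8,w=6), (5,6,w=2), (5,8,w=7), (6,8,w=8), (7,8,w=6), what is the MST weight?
22 (MST edges: (1,6,w=2), (1,7,w=4), (2,6,w=3), (2,8,w=3), (3,5,w=5), (4,6,w=3), (5,6,w=2); sum of weights 2 + 4 + 3 + 3 + 5 + 3 + 2 = 22)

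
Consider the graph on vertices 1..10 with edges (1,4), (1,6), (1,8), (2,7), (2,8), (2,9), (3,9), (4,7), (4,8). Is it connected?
No, it has 3 components: {1, 2, 3, 4, 6, 7, 8, 9}, {5}, {10}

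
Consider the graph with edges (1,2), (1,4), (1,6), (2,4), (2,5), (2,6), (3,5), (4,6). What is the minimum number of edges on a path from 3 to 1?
3 (path: 3 -> 5 -> 2 -> 1, 3 edges)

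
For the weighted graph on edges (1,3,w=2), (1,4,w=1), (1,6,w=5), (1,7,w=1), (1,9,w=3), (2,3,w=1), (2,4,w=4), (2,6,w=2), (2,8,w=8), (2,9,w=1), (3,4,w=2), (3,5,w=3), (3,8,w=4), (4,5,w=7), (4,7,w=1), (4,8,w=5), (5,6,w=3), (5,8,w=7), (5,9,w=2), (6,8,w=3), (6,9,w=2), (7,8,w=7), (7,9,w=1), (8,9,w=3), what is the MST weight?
12 (MST edges: (1,4,w=1), (1,7,w=1), (2,3,w=1), (2,6,w=2), (2,9,w=1), (5,9,w=2), (6,8,w=3), (7,9,w=1); sum of weights 1 + 1 + 1 + 2 + 1 + 2 + 3 + 1 = 12)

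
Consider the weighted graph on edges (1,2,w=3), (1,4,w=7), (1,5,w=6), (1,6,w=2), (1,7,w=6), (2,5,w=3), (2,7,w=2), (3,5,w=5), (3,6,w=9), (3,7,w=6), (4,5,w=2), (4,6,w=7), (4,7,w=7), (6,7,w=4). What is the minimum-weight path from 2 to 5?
3 (path: 2 -> 5; weights 3 = 3)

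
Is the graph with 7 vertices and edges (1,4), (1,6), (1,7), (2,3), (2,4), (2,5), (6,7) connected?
Yes (BFS from 1 visits [1, 4, 6, 7, 2, 3, 5] — all 7 vertices reached)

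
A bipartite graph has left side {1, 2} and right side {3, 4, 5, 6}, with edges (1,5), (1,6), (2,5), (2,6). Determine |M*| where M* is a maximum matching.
2 (matching: (1,6), (2,5); upper bound min(|L|,|R|) = min(2,4) = 2)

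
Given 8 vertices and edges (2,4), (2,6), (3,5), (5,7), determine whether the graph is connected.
No, it has 4 components: {1}, {2, 4, 6}, {3, 5, 7}, {8}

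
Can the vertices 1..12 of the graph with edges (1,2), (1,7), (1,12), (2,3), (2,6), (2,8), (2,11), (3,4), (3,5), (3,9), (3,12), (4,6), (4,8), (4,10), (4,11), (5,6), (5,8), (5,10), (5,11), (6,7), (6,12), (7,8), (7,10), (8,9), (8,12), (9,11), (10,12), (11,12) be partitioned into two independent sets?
Yes. Partition: {1, 3, 6, 8, 10, 11}, {2, 4, 5, 7, 9, 12}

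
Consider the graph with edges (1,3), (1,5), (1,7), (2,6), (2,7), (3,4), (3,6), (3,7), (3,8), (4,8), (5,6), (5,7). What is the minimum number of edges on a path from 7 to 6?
2 (path: 7 -> 3 -> 6, 2 edges)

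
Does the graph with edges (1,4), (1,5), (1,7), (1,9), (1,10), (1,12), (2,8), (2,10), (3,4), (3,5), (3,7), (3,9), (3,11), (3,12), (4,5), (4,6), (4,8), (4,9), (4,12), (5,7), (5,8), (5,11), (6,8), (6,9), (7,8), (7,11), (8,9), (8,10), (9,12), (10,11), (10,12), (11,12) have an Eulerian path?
No (6 vertices have odd degree: {4, 6, 7, 8, 10, 11}; Eulerian path requires 0 or 2)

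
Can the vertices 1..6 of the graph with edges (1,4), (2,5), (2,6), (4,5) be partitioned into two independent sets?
Yes. Partition: {1, 3, 5, 6}, {2, 4}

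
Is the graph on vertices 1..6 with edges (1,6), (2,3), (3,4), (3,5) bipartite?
Yes. Partition: {1, 2, 4, 5}, {3, 6}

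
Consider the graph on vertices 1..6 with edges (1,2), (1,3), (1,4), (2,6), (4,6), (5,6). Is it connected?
Yes (BFS from 1 visits [1, 2, 3, 4, 6, 5] — all 6 vertices reached)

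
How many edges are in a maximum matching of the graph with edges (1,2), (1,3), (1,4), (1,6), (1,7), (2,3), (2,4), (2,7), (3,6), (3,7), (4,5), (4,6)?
3 (matching: (1,6), (2,7), (4,5); upper bound floor(n/2) = floor(7/2) = 3)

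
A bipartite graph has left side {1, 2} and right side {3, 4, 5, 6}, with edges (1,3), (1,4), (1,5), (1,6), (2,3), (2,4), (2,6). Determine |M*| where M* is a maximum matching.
2 (matching: (1,5), (2,6); upper bound min(|L|,|R|) = min(2,4) = 2)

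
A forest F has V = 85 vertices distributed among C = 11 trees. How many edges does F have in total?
74 (Each of the 11 component trees on V_i vertices has V_i - 1 edges; summing gives V - C = 85 - 11 = 74)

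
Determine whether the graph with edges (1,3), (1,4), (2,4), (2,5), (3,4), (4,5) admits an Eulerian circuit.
Yes (the graph is connected and all 5 vertices have even degree)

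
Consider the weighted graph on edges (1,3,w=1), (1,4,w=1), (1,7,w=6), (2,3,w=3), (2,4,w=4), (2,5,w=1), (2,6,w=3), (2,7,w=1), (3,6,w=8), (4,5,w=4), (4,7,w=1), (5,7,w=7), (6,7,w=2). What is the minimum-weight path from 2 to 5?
1 (path: 2 -> 5; weights 1 = 1)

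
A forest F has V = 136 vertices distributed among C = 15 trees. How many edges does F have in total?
121 (Each of the 15 component trees on V_i vertices has V_i - 1 edges; summing gives V - C = 136 - 15 = 121)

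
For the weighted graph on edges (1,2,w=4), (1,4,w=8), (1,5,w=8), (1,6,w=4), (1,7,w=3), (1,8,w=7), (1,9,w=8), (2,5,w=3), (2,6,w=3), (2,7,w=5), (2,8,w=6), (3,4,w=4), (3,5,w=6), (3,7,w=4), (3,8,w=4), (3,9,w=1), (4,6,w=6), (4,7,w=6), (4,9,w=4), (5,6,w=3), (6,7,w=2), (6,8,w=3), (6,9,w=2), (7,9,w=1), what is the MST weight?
20 (MST edges: (1,7,w=3), (2,5,w=3), (2,6,w=3), (3,4,w=4), (3,9,w=1), (6,8,w=3), (6,9,w=2), (7,9,w=1); sum of weights 3 + 3 + 3 + 4 + 1 + 3 + 2 + 1 = 20)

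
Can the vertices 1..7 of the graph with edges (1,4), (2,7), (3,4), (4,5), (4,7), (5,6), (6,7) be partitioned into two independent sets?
Yes. Partition: {1, 3, 5, 7}, {2, 4, 6}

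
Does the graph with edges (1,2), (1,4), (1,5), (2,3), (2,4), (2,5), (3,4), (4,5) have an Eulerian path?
Yes (the graph is connected and exactly 2 vertices have odd degree: {1, 5}; any Eulerian path must start and end at those)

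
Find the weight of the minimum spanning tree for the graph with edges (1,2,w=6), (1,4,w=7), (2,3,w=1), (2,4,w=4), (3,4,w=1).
8 (MST edges: (1,2,w=6), (2,3,w=1), (3,4,w=1); sum of weights 6 + 1 + 1 = 8)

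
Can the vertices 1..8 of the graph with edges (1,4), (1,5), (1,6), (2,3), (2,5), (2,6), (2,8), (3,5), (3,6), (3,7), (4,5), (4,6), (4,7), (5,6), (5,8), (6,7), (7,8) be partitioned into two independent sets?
No (odd cycle of length 3: 5 -> 1 -> 4 -> 5)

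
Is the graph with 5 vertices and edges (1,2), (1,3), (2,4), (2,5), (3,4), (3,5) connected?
Yes (BFS from 1 visits [1, 2, 3, 4, 5] — all 5 vertices reached)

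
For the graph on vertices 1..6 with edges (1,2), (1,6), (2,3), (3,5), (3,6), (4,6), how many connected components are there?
1 (components: {1, 2, 3, 4, 5, 6})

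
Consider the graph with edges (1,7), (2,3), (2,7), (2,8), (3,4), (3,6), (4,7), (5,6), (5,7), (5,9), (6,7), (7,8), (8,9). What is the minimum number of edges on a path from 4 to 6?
2 (path: 4 -> 7 -> 6, 2 edges)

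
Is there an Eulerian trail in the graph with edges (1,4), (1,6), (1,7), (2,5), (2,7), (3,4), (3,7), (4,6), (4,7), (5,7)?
Yes (the graph is connected and exactly 2 vertices have odd degree: {1, 7}; any Eulerian path must start and end at those)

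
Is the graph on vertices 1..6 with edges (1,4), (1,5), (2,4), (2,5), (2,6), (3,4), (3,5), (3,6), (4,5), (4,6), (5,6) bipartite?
No (odd cycle of length 3: 5 -> 1 -> 4 -> 5)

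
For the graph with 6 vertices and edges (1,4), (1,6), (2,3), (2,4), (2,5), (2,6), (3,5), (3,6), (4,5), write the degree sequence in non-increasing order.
[4, 3, 3, 3, 3, 2] (degrees: deg(1)=2, deg(2)=4, deg(3)=3, deg(4)=3, deg(5)=3, deg(6)=3)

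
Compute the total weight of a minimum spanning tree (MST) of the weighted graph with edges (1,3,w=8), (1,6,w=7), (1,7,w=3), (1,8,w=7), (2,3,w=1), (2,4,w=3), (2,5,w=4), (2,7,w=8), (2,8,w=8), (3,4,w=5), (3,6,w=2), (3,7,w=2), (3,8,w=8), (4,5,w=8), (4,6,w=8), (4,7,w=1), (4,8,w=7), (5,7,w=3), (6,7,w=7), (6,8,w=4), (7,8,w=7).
16 (MST edges: (1,7,w=3), (2,3,w=1), (3,6,w=2), (3,7,w=2), (4,7,w=1), (5,7,w=3), (6,8,w=4); sum of weights 3 + 1 + 2 + 2 + 1 + 3 + 4 = 16)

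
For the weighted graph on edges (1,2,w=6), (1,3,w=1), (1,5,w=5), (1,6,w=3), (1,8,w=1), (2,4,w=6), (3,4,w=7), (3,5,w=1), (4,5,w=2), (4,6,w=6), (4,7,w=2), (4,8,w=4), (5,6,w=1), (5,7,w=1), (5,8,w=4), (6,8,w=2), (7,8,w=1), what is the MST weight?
13 (MST edges: (1,2,w=6), (1,3,w=1), (1,8,w=1), (3,5,w=1), (4,7,w=2), (5,6,w=1), (5,7,w=1); sum of weights 6 + 1 + 1 + 1 + 2 + 1 + 1 = 13)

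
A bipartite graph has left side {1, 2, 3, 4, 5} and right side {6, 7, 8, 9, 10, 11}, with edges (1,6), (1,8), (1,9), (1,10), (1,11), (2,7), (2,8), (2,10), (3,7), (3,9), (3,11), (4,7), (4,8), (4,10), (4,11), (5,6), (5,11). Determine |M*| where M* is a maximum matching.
5 (matching: (1,8), (2,10), (3,9), (4,7), (5,11); upper bound min(|L|,|R|) = min(5,6) = 5)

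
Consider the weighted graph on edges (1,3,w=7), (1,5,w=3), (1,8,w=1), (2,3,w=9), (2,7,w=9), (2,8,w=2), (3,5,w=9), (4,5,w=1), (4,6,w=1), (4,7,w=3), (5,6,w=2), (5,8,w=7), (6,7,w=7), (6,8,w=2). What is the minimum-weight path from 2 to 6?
4 (path: 2 -> 8 -> 6; weights 2 + 2 = 4)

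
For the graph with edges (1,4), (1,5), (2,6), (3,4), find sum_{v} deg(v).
8 (handshake: sum of degrees = 2|E| = 2 x 4 = 8)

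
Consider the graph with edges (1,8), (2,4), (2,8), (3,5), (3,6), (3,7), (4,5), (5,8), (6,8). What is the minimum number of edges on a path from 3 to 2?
3 (path: 3 -> 6 -> 8 -> 2, 3 edges)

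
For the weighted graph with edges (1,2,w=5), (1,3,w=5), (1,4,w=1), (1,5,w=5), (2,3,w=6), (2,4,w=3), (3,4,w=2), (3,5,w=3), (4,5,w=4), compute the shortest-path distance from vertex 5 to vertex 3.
3 (path: 5 -> 3; weights 3 = 3)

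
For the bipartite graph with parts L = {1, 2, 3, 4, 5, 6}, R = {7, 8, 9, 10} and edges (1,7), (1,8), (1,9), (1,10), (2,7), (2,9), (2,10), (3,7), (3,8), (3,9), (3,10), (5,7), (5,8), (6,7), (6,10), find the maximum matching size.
4 (matching: (1,10), (2,9), (3,8), (5,7); upper bound min(|L|,|R|) = min(6,4) = 4)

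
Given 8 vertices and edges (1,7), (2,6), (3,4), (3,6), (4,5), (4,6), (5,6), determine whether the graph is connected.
No, it has 3 components: {1, 7}, {2, 3, 4, 5, 6}, {8}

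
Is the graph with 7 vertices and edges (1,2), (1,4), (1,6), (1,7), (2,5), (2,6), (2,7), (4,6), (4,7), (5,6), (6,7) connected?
No, it has 2 components: {1, 2, 4, 5, 6, 7}, {3}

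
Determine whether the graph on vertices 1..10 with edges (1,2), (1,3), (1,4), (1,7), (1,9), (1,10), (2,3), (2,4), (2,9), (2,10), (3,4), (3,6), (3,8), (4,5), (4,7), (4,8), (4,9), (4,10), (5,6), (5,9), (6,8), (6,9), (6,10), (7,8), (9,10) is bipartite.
No (odd cycle of length 3: 3 -> 1 -> 2 -> 3)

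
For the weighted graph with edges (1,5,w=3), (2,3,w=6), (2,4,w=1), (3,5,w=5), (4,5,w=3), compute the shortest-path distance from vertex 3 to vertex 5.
5 (path: 3 -> 5; weights 5 = 5)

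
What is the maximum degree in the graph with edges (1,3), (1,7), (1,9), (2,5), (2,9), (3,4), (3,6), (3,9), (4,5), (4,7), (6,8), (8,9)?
4 (attained at vertices 3, 9)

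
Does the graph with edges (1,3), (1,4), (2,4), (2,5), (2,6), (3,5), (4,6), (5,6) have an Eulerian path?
No (4 vertices have odd degree: {2, 4, 5, 6}; Eulerian path requires 0 or 2)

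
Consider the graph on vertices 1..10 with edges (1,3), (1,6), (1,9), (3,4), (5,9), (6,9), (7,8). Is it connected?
No, it has 4 components: {1, 3, 4, 5, 6, 9}, {2}, {7, 8}, {10}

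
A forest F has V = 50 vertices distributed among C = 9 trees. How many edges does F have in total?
41 (Each of the 9 component trees on V_i vertices has V_i - 1 edges; summing gives V - C = 50 - 9 = 41)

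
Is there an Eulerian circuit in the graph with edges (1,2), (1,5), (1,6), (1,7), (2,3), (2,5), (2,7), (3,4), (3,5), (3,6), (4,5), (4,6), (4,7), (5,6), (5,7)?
Yes (the graph is connected and all 7 vertices have even degree)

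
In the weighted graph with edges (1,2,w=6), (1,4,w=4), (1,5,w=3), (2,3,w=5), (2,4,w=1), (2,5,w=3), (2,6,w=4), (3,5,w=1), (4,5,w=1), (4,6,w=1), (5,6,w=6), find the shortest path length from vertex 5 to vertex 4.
1 (path: 5 -> 4; weights 1 = 1)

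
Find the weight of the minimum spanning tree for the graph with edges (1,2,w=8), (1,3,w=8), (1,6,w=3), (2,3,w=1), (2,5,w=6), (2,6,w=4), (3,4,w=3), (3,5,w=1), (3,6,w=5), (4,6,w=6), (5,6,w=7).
12 (MST edges: (1,6,w=3), (2,3,w=1), (2,6,w=4), (3,4,w=3), (3,5,w=1); sum of weights 3 + 1 + 4 + 3 + 1 = 12)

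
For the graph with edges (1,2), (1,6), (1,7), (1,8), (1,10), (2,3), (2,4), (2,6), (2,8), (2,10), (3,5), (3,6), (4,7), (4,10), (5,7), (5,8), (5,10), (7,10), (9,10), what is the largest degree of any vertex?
6 (attained at vertices 2, 10)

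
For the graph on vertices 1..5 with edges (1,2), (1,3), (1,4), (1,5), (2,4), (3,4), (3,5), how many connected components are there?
1 (components: {1, 2, 3, 4, 5})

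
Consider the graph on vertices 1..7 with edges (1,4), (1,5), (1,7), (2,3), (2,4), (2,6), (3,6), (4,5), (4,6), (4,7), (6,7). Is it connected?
Yes (BFS from 1 visits [1, 4, 5, 7, 2, 6, 3] — all 7 vertices reached)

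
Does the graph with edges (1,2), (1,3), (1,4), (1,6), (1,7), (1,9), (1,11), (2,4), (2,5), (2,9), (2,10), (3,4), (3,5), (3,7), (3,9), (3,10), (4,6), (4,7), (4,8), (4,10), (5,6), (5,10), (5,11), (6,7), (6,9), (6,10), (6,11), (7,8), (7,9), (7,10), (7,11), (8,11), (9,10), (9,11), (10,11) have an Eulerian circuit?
No (8 vertices have odd degree: {1, 2, 4, 5, 6, 8, 9, 11}; Eulerian circuit requires 0)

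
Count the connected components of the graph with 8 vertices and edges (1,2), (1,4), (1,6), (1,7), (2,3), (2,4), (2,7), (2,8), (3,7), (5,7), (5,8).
1 (components: {1, 2, 3, 4, 5, 6, 7, 8})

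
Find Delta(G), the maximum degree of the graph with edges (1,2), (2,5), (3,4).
2 (attained at vertex 2)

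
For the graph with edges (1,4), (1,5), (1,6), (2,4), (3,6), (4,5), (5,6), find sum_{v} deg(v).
14 (handshake: sum of degrees = 2|E| = 2 x 7 = 14)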